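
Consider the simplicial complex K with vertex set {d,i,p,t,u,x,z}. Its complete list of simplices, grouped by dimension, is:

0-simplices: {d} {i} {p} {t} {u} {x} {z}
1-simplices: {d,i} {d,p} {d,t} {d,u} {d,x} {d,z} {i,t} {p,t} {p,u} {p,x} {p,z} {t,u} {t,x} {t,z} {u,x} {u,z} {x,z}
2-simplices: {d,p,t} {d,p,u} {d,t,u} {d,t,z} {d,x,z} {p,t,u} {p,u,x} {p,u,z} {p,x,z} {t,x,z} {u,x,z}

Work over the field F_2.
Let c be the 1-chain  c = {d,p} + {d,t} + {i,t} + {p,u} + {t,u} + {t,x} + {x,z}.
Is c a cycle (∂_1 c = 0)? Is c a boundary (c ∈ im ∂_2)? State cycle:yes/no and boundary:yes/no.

n_0=7 n_1=17 n_2=11  [Z2]
∂1: piv[di,dp,dt,du,dx,dz] rk=6  ker:it,pt,pu,px,pz,tu,tx,tz,ux,uz,xz
∂2: piv[dpt,dpu,dtu,dtz,dxz,pux,puz,pxz,txz] rk=9  ker:ptu,uxz
∂1c = {i} + {z}

cycle:no boundary:no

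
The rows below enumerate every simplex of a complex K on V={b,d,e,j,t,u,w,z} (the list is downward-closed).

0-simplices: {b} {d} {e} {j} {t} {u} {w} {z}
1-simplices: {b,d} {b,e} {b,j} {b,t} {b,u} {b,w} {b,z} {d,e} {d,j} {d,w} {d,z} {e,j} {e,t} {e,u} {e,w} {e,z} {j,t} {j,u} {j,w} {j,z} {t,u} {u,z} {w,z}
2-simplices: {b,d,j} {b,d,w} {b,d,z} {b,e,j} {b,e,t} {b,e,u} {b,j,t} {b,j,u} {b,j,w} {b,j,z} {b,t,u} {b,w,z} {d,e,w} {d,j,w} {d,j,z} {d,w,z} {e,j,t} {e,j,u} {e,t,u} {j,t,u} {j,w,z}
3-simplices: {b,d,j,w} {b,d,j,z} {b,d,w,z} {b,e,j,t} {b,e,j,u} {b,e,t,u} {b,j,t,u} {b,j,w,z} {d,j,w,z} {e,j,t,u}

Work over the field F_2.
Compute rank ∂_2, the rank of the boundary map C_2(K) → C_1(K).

n_0=8 n_1=23 n_2=21 n_3=10  [Z2]
∂1: piv[bd,be,bj,bt,bu,bw,bz] rk=7  ker:de,dj,dw,dz,ej,et,eu,ew,ez,jt,ju,jw,jz,tu,uz,wz
∂2: piv[bdj,bdw,bdz,bej,bet,beu,bjt,bju,bjw,bjz,btu,bwz,dew] rk=13  ker:djw,djz,dwz,ejt,eju,etu,jtu,jwz
∂3: piv[bdjw,bdjz,bdwz,bejt,beju,betu,bjtu,bjwz] rk=8  ker:djwz,ejtu
rk∂_2=13

rank∂_2=13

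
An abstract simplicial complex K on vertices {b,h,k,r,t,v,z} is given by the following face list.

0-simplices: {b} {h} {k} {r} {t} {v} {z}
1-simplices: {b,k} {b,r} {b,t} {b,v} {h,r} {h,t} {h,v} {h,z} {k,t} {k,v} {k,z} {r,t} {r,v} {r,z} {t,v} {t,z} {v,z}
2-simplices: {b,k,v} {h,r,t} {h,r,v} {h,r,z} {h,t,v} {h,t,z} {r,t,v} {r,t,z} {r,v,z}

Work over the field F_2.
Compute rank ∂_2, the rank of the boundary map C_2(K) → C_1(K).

n_0=7 n_1=17 n_2=9  [Z2]
∂1: piv[bk,br,bt,bv,hr,hz] rk=6  ker:ht,hv,kt,kv,kz,rt,rv,rz,tv,tz,vz
∂2: piv[bkv,hrt,hrv,hrz,htv,htz,rvz] rk=7  ker:rtv,rtz
rk∂_2=7

rank∂_2=7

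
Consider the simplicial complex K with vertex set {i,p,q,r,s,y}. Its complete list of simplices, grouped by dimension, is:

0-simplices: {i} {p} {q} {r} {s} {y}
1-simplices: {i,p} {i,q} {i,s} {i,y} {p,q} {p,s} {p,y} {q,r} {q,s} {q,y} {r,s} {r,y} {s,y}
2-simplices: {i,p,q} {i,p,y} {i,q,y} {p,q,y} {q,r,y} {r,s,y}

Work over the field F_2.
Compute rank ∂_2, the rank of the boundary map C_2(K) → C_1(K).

rank∂_2=5

n_0=6 n_1=13 n_2=6  [Z2]
∂1: piv[ip,iq,is,iy,qr] rk=5  ker:pq,ps,py,qs,qy,rs,ry,sy
∂2: piv[ipq,ipy,iqy,qry,rsy] rk=5  ker:pqy
rk∂_2=5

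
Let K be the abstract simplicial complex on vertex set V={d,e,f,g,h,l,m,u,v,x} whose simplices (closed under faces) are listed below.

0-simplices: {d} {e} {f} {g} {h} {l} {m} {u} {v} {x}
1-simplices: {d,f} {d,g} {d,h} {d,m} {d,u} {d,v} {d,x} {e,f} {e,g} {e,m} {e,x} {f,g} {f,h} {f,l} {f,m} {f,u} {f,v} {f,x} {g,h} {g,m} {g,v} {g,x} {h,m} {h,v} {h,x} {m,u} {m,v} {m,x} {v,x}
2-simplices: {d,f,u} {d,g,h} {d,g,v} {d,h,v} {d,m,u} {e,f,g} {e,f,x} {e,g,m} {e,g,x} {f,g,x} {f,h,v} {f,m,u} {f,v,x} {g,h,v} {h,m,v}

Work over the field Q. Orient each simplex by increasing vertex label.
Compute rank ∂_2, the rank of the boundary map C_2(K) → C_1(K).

rank∂_2=13

n_0=10 n_1=29 n_2=15  [Q]
∂1: piv[df,dg,dh,dm,du,dv,dx,ef,fl] rk=9  ker:eg,em,ex,fg,fh,fm,fu,fv,fx,gh,gm,gv,gx,hm,hv,hx,mu,mv,mx,vx
∂2: piv[dfu,dgh,dgv,dhv,dmu,efg,efx,egm,egx,fhv,fmu,fvx,hmv] rk=13  ker:fgx,ghv
rk∂_2=13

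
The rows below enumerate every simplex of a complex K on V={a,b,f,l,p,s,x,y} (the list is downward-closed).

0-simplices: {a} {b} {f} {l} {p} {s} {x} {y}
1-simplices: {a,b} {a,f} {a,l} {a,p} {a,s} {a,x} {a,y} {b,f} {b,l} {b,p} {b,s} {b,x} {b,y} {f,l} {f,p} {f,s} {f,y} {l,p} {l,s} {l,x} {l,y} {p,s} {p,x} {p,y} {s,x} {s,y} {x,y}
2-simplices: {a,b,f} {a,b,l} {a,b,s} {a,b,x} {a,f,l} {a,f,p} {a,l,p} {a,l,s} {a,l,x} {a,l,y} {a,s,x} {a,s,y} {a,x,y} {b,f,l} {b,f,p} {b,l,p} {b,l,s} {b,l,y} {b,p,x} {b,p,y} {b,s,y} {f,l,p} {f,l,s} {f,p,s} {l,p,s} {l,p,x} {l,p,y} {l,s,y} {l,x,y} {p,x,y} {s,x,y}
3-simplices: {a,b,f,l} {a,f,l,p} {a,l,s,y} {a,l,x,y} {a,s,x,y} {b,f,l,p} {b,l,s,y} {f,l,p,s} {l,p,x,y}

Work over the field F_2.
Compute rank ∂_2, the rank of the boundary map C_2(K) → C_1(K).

n_0=8 n_1=27 n_2=31 n_3=9  [Z2]
∂1: piv[ab,af,al,ap,as,ax,ay] rk=7  ker:bf,bl,bp,bs,bx,by,fl,fp,fs,fy,lp,ls,lx,ly,ps,px,py,sx,sy,xy
∂2: piv[abf,abl,abs,abx,afl,afp,alp,als,alx,aly,asx,asy,axy,bfp,bly,bpx,bpy,fls,fps] rk=19  ker:bfl,blp,bls,bsy,flp,lps,lpx,lpy,lsy,lxy,pxy,sxy
∂3: piv[abfl,aflp,alsy,alxy,asxy,bflp,blsy,flps,lpxy] rk=9
rk∂_2=19

rank∂_2=19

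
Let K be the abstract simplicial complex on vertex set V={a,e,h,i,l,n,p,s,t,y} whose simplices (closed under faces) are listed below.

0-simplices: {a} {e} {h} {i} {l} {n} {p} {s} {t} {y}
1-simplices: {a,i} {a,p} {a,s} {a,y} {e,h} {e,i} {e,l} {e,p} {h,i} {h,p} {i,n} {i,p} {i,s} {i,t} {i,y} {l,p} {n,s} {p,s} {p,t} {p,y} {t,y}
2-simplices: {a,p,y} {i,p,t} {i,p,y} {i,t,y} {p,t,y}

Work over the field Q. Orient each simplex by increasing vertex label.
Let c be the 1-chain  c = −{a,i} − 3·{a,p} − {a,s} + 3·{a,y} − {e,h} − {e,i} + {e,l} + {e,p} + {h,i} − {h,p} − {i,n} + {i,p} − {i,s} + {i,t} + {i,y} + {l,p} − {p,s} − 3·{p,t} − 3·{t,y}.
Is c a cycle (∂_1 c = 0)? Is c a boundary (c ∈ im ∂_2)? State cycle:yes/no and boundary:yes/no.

n_0=10 n_1=21 n_2=5  [Q]
∂1: piv[ai,ap,as,ay,eh,ei,el,in,it] rk=9  ker:ep,hi,hp,ip,is,iy,lp,ns,ps,pt,py,ty
∂2: piv[apy,ipt,ipy,ity] rk=4  ker:pty
∂1c = 2·{a} − {h} − 2·{i} − {n} + 3·{p} − 3·{s} + {t} + {y}

cycle:no boundary:no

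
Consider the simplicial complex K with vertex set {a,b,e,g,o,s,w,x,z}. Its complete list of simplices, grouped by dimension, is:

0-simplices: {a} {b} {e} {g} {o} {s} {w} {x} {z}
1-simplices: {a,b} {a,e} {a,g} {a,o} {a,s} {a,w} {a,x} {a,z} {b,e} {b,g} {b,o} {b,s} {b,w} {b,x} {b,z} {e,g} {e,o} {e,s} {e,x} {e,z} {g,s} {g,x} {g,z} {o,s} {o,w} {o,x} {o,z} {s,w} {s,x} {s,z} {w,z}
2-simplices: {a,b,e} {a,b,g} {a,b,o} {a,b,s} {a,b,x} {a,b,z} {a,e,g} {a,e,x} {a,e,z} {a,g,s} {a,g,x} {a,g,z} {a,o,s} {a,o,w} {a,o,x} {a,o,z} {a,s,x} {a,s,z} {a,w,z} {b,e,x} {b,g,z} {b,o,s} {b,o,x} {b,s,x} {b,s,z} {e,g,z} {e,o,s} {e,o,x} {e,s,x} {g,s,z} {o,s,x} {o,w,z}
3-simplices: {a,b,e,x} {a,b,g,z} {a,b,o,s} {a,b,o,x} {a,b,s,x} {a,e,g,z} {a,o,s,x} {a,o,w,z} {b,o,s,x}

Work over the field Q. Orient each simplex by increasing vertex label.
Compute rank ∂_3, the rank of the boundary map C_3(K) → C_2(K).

n_0=9 n_1=31 n_2=32 n_3=9  [Q]
∂1: piv[ab,ae,ag,ao,as,aw,ax,az] rk=8  ker:be,bg,bo,bs,bw,bx,bz,eg,eo,es,ex,ez,gs,gx,gz,os,ow,ox,oz,sw,sx,sz,wz
∂2: piv[abe,abg,abo,abs,abx,abz,aeg,aex,aez,ags,agx,agz,aos,aow,aox,aoz,asx,asz,awz,eos,eox] rk=21  ker:bex,bgz,bos,box,bsx,bsz,egz,esx,gsz,osx,owz
∂3: piv[abex,abgz,abos,abox,absx,aegz,aosx,aowz] rk=8  ker:bosx
rk∂_3=8

rank∂_3=8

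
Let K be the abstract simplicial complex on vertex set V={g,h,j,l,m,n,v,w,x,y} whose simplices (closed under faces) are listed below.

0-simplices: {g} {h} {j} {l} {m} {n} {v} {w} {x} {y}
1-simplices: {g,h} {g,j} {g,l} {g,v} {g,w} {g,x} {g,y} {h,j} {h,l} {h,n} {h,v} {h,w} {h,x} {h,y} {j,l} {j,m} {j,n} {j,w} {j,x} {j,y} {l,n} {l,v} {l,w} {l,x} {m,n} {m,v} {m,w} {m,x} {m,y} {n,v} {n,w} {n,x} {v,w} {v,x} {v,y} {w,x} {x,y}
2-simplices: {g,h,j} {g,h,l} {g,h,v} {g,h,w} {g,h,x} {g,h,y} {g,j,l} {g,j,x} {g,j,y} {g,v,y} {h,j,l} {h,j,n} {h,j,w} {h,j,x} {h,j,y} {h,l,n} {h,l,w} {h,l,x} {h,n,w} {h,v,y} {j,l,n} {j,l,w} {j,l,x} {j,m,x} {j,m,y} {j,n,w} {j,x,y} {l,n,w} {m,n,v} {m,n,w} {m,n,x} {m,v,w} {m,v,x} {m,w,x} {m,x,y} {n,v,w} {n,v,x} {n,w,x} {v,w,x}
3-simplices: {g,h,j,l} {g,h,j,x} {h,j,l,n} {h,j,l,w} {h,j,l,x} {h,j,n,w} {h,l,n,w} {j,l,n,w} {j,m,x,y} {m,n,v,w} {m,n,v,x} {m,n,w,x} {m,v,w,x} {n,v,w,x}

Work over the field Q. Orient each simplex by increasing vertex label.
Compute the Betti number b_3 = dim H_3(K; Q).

b_3=2

n_0=10 n_1=37 n_2=39 n_3=14  [Q]
∂1: piv[gh,gj,gl,gv,gw,gx,gy,hn,jm] rk=9  ker:hj,hl,hv,hw,hx,hy,jl,jn,jw,jx,jy,ln,lv,lw,lx,mn,mv,mw,mx,my,nv,nw,nx,vw,vx,vy,wx,xy
∂2: piv[ghj,ghl,ghv,ghw,ghx,ghy,gjl,gjx,gjy,gvy,hjn,hjw,hln,hlw,hlx,hnw,jmx,jmy,jxy,mnv,mnw,mnx,mvw,mvx,mwx] rk=25  ker:hjl,hjx,hjy,hvy,jln,jlw,jlx,jnw,lnw,mxy,nvw,nvx,nwx,vwx
∂3: piv[ghjl,ghjx,hjln,hjlw,hjlx,hjnw,hlnw,jmxy,mnvw,mnvx,mnwx,mvwx] rk=12  ker:jlnw,nvwx
b_3=(14−12)−0=2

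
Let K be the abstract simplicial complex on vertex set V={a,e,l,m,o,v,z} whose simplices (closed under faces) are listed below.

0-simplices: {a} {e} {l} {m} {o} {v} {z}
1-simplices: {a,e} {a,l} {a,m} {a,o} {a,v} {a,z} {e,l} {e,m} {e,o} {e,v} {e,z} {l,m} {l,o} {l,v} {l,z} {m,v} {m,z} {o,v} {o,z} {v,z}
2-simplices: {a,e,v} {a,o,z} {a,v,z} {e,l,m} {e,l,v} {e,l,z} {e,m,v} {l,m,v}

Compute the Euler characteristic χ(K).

χ(K)=-5

n_0=7 n_1=20 n_2=8
χ=+7−20+8=-5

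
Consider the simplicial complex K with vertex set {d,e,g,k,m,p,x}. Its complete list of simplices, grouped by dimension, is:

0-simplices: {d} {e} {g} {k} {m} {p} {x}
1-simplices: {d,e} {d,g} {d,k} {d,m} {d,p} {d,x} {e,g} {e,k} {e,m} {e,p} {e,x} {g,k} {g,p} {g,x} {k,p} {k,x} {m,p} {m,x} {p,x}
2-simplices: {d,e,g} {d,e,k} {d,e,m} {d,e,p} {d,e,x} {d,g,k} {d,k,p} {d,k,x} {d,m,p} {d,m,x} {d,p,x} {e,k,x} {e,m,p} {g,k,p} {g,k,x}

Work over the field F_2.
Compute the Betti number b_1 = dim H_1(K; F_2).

n_0=7 n_1=19 n_2=15  [Z2]
∂1: piv[de,dg,dk,dm,dp,dx] rk=6  ker:eg,ek,em,ep,ex,gk,gp,gx,kp,kx,mp,mx,px
∂2: piv[deg,dek,dem,dep,dex,dgk,dkp,dkx,dmp,dmx,dpx,gkp,gkx] rk=13  ker:ekx,emp
b_1=(19−6)−13=0

b_1=0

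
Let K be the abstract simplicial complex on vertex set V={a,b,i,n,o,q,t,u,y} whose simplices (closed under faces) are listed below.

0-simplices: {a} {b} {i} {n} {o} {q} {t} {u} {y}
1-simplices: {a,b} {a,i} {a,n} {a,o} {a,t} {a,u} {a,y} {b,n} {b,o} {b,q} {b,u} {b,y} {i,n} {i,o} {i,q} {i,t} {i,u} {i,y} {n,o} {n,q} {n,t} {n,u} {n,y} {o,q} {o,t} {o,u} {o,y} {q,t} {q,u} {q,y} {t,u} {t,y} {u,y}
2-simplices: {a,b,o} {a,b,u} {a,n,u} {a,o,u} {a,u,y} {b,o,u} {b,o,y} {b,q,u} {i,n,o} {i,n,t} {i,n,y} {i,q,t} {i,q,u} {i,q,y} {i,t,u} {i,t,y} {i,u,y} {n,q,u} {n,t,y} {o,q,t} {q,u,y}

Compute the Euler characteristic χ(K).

n_0=9 n_1=33 n_2=21
χ=+9−33+21=-3

χ(K)=-3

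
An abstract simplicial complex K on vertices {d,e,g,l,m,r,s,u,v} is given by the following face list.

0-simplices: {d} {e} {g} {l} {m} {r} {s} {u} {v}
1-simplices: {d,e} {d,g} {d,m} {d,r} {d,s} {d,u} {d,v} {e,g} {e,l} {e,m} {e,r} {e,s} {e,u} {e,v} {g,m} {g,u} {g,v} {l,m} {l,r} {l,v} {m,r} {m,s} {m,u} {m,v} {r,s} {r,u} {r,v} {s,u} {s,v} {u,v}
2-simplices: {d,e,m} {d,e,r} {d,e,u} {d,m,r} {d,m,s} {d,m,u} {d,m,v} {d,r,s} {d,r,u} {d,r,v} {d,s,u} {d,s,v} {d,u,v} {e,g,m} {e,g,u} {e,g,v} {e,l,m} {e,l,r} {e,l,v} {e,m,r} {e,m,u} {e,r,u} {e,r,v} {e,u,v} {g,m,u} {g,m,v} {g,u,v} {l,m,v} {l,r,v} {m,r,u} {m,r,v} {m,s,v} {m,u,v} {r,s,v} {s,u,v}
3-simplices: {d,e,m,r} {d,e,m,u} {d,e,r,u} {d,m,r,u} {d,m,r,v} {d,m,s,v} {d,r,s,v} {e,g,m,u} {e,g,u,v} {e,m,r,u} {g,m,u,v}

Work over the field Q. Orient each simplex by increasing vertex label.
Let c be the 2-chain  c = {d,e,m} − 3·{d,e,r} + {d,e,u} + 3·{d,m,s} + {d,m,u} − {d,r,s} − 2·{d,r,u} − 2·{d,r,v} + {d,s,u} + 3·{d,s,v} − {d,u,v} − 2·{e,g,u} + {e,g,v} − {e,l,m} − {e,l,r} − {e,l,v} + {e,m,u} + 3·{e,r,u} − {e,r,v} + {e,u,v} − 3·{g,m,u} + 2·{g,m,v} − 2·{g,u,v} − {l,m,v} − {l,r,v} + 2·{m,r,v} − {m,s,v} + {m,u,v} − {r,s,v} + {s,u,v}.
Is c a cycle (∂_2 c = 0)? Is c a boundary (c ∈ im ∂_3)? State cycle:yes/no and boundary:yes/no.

n_0=9 n_1=30 n_2=35 n_3=11  [Q]
∂1: piv[de,dg,dm,dr,ds,du,dv,el] rk=8  ker:eg,em,er,es,eu,ev,gm,gu,gv,lm,lr,lv,mr,ms,mu,mv,rs,ru,rv,su,sv,uv
∂2: piv[dem,der,deu,dmr,dms,dmu,dmv,drs,dru,drv,dsu,dsv,duv,egm,egu,egv,elm,elr,elv,erv] rk=20  ker:emr,emu,eru,euv,gmu,gmv,guv,lmv,lrv,mru,mrv,msv,muv,rsv,suv
∂3: piv[demr,demu,deru,dmru,dmrv,dmsv,drsv,egmu,eguv,gmuv] rk=10  ker:emru
∂2c = −{d,e} + 3·{d,m} − 2·{d,r} + 2·{d,s} − 2·{d,u} − {e,g} − 3·{e,l} + 3·{e,m} − {g,m} − {g,u} + {g,v} − 2·{l,m} − 2·{l,r} + {l,v} + 2·{m,r} + 2·{m,s} − {m,v} − 2·{r,s} + {r,u} − {r,v} + 2·{s,u}

cycle:no boundary:no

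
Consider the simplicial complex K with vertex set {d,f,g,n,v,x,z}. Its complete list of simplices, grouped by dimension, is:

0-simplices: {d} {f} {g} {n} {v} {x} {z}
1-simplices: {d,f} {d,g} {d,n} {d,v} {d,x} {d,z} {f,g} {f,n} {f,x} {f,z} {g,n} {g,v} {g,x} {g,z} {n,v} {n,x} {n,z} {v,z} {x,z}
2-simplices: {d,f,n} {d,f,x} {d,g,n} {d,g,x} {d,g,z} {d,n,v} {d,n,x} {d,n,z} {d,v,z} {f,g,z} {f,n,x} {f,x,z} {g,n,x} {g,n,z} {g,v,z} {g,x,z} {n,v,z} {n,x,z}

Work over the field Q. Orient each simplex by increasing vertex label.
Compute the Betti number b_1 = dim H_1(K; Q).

b_1=0

n_0=7 n_1=19 n_2=18  [Q]
∂1: piv[df,dg,dn,dv,dx,dz] rk=6  ker:fg,fn,fx,fz,gn,gv,gx,gz,nv,nx,nz,vz,xz
∂2: piv[dfn,dfx,dgn,dgx,dgz,dnv,dnx,dnz,dvz,fgz,fxz,gvz,gxz] rk=13  ker:fnx,gnx,gnz,nvz,nxz
b_1=(19−6)−13=0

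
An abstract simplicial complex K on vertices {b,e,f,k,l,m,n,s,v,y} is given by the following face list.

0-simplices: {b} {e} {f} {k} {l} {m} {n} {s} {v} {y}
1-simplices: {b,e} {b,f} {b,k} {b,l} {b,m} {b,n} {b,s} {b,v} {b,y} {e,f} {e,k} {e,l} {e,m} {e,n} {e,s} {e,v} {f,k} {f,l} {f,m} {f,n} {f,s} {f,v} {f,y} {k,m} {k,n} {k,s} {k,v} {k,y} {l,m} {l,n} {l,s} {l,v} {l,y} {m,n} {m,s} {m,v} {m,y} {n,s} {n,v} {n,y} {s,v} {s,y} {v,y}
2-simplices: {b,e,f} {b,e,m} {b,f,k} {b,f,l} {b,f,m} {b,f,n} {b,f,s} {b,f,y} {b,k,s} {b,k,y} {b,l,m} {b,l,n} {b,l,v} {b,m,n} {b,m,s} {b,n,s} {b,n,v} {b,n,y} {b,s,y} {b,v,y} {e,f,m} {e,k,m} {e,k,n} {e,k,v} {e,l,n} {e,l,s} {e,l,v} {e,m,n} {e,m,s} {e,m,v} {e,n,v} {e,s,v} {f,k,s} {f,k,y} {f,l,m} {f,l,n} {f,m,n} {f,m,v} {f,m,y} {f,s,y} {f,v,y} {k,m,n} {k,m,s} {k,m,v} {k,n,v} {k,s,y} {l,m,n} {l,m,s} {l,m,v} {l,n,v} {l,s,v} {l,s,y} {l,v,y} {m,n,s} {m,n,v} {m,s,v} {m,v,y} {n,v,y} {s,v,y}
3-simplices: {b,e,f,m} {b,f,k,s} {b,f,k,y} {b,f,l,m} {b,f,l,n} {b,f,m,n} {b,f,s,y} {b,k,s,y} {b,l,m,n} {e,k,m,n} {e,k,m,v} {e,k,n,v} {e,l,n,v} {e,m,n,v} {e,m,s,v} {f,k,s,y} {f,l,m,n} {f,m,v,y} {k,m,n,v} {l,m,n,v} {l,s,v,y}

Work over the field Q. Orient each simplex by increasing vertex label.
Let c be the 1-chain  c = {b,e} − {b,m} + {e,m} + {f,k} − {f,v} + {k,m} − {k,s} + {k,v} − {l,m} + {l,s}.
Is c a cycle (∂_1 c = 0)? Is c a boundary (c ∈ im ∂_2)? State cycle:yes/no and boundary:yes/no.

cycle:yes boundary:yes

n_0=10 n_1=43 n_2=59 n_3=21  [Q]
∂1: piv[be,bf,bk,bl,bm,bn,bs,bv,by] rk=9  ker:ef,ek,el,em,en,es,ev,fk,fl,fm,fn,fs,fv,fy,km,kn,ks,kv,ky,lm,ln,ls,lv,ly,mn,ms,mv,my,ns,nv,ny,sv,sy,vy
∂2: piv[bef,bem,bfk,bfl,bfm,bfn,bfs,bfy,bks,bky,blm,bln,blv,bmn,bms,bns,bnv,bny,bsy,bvy,ekm,ekn,ekv,eln,els,elv,emn,ems,emv,esv,fmv,fmy,kms,lsy] rk=34  ker:efm,env,fks,fky,flm,fln,fmn,fsy,fvy,kmn,kmv,knv,ksy,lmn,lms,lmv,lnv,lsv,lvy,mns,mnv,msv,mvy,nvy,svy
∂3: piv[befm,bfks,bfky,bflm,bfln,bfmn,bfsy,bksy,blmn,ekmn,ekmv,eknv,elnv,emnv,emsv,fmvy,lmnv,lsvy] rk=18  ker:fksy,flmn,kmnv
∂1c = 0
c vs im∂2: reduces to 0 ⇒ boundary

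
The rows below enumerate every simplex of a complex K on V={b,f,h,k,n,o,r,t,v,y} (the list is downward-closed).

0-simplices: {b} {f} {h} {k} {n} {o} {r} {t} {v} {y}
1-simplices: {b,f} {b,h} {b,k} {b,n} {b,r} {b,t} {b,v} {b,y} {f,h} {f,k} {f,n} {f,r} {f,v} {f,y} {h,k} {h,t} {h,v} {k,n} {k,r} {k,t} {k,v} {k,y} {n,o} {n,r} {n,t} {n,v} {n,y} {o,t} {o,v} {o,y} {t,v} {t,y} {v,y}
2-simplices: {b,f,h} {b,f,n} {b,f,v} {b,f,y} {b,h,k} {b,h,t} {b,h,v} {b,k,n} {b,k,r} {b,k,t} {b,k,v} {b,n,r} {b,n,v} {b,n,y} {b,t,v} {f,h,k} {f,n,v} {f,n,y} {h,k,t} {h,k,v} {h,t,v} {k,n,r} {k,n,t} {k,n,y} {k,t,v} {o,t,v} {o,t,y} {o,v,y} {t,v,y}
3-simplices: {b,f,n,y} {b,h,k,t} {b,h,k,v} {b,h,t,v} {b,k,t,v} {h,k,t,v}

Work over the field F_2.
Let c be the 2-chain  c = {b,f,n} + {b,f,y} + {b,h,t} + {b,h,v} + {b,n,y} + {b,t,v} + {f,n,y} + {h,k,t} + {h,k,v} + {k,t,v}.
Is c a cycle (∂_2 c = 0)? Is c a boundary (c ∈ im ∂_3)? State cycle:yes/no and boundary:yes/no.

cycle:yes boundary:yes

n_0=10 n_1=33 n_2=29 n_3=6  [Z2]
∂1: piv[bf,bh,bk,bn,br,bt,bv,by,no] rk=9  ker:fh,fk,fn,fr,fv,fy,hk,ht,hv,kn,kr,kt,kv,ky,nr,nt,nv,ny,ot,ov,oy,tv,ty,vy
∂2: piv[bfh,bfn,bfv,bfy,bhk,bht,bhv,bkn,bkr,bkt,bkv,bnr,bnv,bny,btv,fhk,knt,kny,otv,oty,ovy] rk=21  ker:fnv,fny,hkt,hkv,htv,knr,ktv,tvy
∂3: piv[bfny,bhkt,bhkv,bhtv,bktv] rk=5  ker:hktv
∂2c = 0
c vs im∂3: reduces to 0 ⇒ boundary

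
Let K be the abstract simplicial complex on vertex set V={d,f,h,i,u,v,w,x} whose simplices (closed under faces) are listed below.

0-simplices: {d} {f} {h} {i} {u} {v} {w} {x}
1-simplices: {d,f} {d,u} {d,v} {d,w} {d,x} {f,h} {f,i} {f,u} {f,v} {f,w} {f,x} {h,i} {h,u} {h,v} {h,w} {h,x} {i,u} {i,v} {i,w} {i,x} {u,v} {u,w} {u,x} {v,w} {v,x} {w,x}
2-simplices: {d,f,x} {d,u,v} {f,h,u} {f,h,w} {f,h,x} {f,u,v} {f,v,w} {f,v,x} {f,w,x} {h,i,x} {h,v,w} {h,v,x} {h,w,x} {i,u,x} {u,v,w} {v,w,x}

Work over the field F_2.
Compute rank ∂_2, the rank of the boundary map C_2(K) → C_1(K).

rank∂_2=13

n_0=8 n_1=26 n_2=16  [Z2]
∂1: piv[df,du,dv,dw,dx,fh,fi] rk=7  ker:fu,fv,fw,fx,hi,hu,hv,hw,hx,iu,iv,iw,ix,uv,uw,ux,vw,vx,wx
∂2: piv[dfx,duv,fhu,fhw,fhx,fuv,fvw,fvx,fwx,hix,hvw,iux,uvw] rk=13  ker:hvx,hwx,vwx
rk∂_2=13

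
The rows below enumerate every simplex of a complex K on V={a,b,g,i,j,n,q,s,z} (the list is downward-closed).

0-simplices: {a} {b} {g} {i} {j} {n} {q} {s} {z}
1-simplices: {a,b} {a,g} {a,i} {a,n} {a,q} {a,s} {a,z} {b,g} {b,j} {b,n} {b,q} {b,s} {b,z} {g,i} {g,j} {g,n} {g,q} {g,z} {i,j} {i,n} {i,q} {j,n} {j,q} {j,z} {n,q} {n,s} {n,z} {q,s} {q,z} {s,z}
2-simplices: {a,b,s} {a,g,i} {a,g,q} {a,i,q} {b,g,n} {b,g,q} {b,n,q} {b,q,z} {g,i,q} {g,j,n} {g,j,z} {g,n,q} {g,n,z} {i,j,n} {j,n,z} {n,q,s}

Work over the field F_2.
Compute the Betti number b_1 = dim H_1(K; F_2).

b_1=9

n_0=9 n_1=30 n_2=16  [Z2]
∂1: piv[ab,ag,ai,an,aq,as,az,bj] rk=8  ker:bg,bn,bq,bs,bz,gi,gj,gn,gq,gz,ij,in,iq,jn,jq,jz,nq,ns,nz,qs,qz,sz
∂2: piv[abs,agi,agq,aiq,bgn,bgq,bnq,bqz,gjn,gjz,gnz,ijn,nqs] rk=13  ker:giq,gnq,jnz
b_1=(30−8)−13=9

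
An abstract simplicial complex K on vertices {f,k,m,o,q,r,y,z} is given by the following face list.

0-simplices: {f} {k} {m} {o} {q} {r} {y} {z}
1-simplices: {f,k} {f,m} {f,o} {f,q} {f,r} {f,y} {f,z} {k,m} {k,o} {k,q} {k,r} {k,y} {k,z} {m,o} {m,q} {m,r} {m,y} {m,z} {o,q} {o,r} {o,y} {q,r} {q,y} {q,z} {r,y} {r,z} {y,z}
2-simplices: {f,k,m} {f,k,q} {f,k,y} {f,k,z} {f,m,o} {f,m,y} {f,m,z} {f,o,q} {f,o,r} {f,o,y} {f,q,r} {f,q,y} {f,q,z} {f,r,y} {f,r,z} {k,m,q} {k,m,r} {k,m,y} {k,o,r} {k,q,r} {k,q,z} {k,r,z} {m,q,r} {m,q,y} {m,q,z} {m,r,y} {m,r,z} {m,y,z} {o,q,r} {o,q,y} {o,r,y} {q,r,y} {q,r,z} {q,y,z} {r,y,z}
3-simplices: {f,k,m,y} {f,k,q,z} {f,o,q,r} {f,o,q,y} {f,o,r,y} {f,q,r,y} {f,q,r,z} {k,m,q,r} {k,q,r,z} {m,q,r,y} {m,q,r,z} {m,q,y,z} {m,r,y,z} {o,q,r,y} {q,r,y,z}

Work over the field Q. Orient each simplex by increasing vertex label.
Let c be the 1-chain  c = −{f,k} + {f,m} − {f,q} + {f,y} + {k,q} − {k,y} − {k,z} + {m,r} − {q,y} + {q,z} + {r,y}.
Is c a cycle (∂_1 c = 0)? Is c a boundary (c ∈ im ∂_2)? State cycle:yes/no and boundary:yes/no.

n_0=8 n_1=27 n_2=35 n_3=15  [Q]
∂1: piv[fk,fm,fo,fq,fr,fy,fz] rk=7  ker:km,ko,kq,kr,ky,kz,mo,mq,mr,my,mz,oq,or,oy,qr,qy,qz,ry,rz,yz
∂2: piv[fkm,fkq,fky,fkz,fmo,fmy,fmz,foq,for,foy,fqr,fqy,fqz,fry,frz,kmq,kmr,kor,kqr,myz] rk=20  ker:kmy,kqz,krz,mqr,mqy,mqz,mry,mrz,oqr,oqy,ory,qry,qrz,qyz,ryz
∂3: piv[fkmy,fkqz,foqr,foqy,fory,fqry,fqrz,kmqr,kqrz,mqry,mqrz,mqyz,mryz] rk=13  ker:oqry,qryz
∂1c = 0
c vs im∂2: reduces to 0 ⇒ boundary

cycle:yes boundary:yes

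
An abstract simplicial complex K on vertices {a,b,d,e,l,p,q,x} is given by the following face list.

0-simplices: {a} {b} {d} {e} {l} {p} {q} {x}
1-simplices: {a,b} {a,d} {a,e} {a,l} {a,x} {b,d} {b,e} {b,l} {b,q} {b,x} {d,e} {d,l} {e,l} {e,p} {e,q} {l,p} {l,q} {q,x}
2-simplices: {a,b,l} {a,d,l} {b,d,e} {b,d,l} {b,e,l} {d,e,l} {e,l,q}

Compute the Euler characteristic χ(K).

n_0=8 n_1=18 n_2=7
χ=+8−18+7=-3

χ(K)=-3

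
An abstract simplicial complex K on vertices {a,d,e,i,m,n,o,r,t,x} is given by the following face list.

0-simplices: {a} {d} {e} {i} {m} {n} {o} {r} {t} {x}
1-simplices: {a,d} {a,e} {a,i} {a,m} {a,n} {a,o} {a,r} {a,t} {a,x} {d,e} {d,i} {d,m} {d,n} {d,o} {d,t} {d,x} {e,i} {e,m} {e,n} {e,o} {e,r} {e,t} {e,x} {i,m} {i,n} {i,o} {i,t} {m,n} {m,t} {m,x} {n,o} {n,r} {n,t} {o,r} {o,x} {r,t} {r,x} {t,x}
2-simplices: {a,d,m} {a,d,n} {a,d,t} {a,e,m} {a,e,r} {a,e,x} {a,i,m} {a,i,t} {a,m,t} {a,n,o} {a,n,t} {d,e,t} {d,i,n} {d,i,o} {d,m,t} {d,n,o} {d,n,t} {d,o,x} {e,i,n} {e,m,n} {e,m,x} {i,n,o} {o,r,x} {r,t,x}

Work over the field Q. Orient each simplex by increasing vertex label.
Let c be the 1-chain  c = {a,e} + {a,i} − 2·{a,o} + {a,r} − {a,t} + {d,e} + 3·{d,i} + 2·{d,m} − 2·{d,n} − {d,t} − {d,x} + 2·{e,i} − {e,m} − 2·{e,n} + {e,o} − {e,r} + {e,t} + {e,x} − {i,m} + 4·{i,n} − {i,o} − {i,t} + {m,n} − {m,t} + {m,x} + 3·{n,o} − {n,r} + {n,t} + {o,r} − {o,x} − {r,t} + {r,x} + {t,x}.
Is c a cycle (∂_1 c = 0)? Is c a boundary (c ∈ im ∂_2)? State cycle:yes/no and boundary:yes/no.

cycle:no boundary:no

n_0=10 n_1=38 n_2=24  [Q]
∂1: piv[ad,ae,ai,am,an,ao,ar,at,ax] rk=9  ker:de,di,dm,dn,do,dt,dx,ei,em,en,eo,er,et,ex,im,in,io,it,mn,mt,mx,no,nr,nt,or,ox,rt,rx,tx
∂2: piv[adm,adn,adt,aem,aer,aex,aim,ait,amt,ano,ant,det,din,dio,dno,dox,ein,emn,emx,orx,rtx] rk=21  ker:dmt,dnt,ino
∂1c = −2·{d} + {e} + 5·{i} − {m} − 2·{n} + {o} − 4·{t} + 2·{x}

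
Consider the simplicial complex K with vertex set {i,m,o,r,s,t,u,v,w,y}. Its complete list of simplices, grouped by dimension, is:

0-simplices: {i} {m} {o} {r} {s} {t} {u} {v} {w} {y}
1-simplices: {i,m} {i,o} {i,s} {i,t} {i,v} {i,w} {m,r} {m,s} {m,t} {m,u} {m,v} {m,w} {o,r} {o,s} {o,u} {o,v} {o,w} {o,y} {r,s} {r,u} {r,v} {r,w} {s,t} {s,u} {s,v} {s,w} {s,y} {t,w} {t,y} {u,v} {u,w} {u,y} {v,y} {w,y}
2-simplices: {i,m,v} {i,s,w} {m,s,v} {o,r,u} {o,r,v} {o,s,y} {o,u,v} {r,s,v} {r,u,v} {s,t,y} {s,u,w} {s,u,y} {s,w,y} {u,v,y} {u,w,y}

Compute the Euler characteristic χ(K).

n_0=10 n_1=34 n_2=15
χ=+10−34+15=-9

χ(K)=-9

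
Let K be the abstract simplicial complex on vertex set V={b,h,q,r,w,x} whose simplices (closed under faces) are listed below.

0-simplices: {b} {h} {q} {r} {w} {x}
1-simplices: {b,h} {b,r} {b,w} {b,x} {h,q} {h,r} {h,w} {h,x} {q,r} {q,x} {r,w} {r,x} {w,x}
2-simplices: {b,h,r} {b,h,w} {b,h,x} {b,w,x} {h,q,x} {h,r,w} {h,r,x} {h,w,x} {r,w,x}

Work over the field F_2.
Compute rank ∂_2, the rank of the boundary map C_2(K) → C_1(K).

rank∂_2=7

n_0=6 n_1=13 n_2=9  [Z2]
∂1: piv[bh,br,bw,bx,hq] rk=5  ker:hr,hw,hx,qr,qx,rw,rx,wx
∂2: piv[bhr,bhw,bhx,bwx,hqx,hrw,hrx] rk=7  ker:hwx,rwx
rk∂_2=7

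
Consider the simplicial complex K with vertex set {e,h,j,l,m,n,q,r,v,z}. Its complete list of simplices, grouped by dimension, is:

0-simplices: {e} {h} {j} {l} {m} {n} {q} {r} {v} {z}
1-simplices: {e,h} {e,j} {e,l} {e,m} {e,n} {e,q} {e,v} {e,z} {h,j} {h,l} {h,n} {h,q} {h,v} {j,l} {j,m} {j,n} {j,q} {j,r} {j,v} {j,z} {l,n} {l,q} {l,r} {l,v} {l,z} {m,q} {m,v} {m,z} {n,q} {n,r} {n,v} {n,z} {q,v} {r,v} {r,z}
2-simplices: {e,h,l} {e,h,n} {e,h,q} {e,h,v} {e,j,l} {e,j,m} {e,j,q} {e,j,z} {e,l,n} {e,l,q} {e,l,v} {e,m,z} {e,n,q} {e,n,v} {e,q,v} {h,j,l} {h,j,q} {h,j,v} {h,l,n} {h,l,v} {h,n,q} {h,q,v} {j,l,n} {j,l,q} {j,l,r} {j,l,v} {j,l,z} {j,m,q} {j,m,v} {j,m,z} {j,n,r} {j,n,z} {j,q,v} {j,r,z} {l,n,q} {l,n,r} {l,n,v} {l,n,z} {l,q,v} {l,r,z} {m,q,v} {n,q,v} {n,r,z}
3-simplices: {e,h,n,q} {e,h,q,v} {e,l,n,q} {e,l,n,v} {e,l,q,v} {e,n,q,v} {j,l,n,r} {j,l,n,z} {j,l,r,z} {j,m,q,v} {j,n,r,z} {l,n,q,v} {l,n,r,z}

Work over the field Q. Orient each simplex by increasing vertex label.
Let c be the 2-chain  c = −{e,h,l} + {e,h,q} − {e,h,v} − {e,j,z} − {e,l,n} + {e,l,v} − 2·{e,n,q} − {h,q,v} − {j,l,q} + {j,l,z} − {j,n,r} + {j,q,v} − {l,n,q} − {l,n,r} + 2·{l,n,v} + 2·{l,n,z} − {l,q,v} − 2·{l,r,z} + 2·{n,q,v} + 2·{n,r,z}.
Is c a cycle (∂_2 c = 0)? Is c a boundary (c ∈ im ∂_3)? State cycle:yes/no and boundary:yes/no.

n_0=10 n_1=35 n_2=43 n_3=13  [Q]
∂1: piv[eh,ej,el,em,en,eq,ev,ez,jr] rk=9  ker:hj,hl,hn,hq,hv,jl,jm,jn,jq,jv,jz,ln,lq,lr,lv,lz,mq,mv,mz,nq,nr,nv,nz,qv,rv,rz
∂2: piv[ehl,ehn,ehq,ehv,ejl,ejm,ejq,ejz,eln,elq,elv,emz,enq,env,eqv,hjl,hjv,jln,jlr,jlz,jmq,jmv,jnr,jnz,jrz] rk=25  ker:hjq,hln,hlv,hnq,hqv,jlq,jlv,jmz,jqv,lnq,lnr,lnv,lnz,lqv,lrz,mqv,nqv,nrz
∂3: piv[ehnq,ehqv,elnq,elnv,elqv,enqv,jlnr,jlnz,jlrz,jmqv,jnrz] rk=11  ker:lnqv,lnrz
∂2c = −{e,h} − {e,j} + {e,l} − {e,n} + {e,q} + {e,z} − {h,l} − {j,n} + 2·{j,q} + {j,r} − {j,v} − 2·{j,z} + {l,n} − {l,q} − {l,r} + {l,z} − {n,q} + {q,v}

cycle:no boundary:no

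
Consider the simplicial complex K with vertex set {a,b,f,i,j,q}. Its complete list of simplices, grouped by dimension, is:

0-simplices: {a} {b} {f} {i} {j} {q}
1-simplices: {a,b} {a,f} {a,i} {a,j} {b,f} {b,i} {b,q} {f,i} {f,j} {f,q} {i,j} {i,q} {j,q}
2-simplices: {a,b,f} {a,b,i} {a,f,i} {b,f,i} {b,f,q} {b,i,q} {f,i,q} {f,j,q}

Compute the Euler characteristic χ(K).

n_0=6 n_1=13 n_2=8
χ=+6−13+8=1

χ(K)=1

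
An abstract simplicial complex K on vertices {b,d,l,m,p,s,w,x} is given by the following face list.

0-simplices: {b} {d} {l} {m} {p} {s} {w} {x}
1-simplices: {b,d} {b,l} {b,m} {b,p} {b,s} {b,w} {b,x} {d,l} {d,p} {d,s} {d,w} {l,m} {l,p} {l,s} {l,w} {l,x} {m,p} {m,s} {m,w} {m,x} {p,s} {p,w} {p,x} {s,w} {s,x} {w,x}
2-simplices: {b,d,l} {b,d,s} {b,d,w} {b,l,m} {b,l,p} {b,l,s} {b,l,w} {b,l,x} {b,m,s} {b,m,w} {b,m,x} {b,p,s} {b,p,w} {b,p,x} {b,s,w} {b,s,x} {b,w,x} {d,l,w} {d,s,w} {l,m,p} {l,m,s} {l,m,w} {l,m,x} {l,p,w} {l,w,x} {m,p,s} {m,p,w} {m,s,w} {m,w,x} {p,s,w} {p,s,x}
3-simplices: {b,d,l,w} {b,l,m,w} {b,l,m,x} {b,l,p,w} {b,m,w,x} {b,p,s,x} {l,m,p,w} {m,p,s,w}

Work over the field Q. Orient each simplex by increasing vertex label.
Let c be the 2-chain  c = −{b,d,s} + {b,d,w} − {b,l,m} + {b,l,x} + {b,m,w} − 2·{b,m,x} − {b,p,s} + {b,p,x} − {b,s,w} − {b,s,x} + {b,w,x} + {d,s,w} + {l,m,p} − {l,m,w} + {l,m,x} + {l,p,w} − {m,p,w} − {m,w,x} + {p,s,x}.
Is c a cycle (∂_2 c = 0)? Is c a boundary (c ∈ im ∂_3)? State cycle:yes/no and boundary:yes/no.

n_0=8 n_1=26 n_2=31 n_3=8  [Q]
∂1: piv[bd,bl,bm,bp,bs,bw,bx] rk=7  ker:dl,dp,ds,dw,lm,lp,ls,lw,lx,mp,ms,mw,mx,ps,pw,px,sw,sx,wx
∂2: piv[bdl,bds,bdw,blm,blp,bls,blw,blx,bms,bmw,bmx,bps,bpw,bpx,bsw,bsx,bwx,lmp] rk=18  ker:dlw,dsw,lms,lmw,lmx,lpw,lwx,mps,mpw,msw,mwx,psw,psx
∂3: piv[bdlw,blmw,blmx,blpw,bmwx,bpsx,lmpw,mpsw] rk=8
∂2c = 0
c vs im∂3: residual ≠ 0 ⇒ not boundary

cycle:yes boundary:no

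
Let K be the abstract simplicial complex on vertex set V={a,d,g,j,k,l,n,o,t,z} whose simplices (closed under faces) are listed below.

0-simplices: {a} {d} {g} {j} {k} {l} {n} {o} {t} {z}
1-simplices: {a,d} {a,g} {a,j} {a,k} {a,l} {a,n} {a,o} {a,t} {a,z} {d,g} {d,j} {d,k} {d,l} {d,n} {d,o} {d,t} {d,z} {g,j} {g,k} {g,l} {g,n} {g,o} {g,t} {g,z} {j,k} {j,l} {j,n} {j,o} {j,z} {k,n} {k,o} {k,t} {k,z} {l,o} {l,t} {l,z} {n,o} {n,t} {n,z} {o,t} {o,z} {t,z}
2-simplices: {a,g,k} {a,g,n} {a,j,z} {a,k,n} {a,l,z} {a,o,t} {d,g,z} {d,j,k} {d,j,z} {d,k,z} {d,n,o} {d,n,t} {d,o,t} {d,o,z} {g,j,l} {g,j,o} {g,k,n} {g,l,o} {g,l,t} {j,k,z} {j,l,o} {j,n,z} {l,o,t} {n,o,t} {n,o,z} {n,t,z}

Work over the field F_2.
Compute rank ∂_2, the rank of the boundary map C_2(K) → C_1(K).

rank∂_2=22

n_0=10 n_1=42 n_2=26  [Z2]
∂1: piv[ad,ag,aj,ak,al,an,ao,at,az] rk=9  ker:dg,dj,dk,dl,dn,do,dt,dz,gj,gk,gl,gn,go,gt,gz,jk,jl,jn,jo,jz,kn,ko,kt,kz,lo,lt,lz,no,nt,nz,ot,oz,tz
∂2: piv[agk,agn,ajz,akn,alz,aot,dgz,djk,djz,dkz,dno,dnt,dot,doz,gjl,gjo,glo,glt,jnz,lot,noz,ntz] rk=22  ker:gkn,jkz,jlo,not
rk∂_2=22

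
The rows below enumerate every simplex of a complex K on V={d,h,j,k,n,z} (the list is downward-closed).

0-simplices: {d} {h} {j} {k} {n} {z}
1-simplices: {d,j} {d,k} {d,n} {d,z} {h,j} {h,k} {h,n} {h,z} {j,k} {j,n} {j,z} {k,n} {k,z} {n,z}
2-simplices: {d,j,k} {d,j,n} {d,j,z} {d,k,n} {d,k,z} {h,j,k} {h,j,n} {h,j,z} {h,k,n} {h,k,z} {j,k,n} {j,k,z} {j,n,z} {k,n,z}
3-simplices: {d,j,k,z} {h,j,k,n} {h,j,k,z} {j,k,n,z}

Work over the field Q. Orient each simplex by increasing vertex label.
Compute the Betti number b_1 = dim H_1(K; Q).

n_0=6 n_1=14 n_2=14 n_3=4  [Q]
∂1: piv[dj,dk,dn,dz,hj] rk=5  ker:hk,hn,hz,jk,jn,jz,kn,kz,nz
∂2: piv[djk,djn,djz,dkn,dkz,hjk,hjn,hjz,jnz] rk=9  ker:hkn,hkz,jkn,jkz,knz
∂3: piv[djkz,hjkn,hjkz,jknz] rk=4
b_1=(14−5)−9=0

b_1=0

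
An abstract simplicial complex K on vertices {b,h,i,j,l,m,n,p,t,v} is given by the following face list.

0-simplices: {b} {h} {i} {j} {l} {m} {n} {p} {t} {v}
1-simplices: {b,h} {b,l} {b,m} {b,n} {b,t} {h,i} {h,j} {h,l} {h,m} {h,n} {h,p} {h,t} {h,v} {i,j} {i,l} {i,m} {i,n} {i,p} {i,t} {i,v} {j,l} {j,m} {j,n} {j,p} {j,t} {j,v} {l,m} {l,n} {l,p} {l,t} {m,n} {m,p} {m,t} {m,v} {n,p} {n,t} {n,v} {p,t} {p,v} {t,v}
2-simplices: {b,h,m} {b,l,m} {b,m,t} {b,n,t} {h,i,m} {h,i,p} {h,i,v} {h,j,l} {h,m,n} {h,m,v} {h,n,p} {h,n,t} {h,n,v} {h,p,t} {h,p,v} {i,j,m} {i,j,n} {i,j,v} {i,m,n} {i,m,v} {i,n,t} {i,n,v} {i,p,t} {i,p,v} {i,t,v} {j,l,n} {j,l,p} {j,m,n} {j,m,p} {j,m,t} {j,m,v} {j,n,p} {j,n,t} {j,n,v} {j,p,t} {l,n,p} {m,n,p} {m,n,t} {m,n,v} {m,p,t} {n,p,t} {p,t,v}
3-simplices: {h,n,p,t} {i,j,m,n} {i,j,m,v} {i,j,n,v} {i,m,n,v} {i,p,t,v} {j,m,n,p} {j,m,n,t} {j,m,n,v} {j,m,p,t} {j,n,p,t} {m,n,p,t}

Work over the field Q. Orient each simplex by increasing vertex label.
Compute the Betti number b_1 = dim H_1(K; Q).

b_1=4

n_0=10 n_1=40 n_2=42 n_3=12  [Q]
∂1: piv[bh,bl,bm,bn,bt,hi,hj,hp,hv] rk=9  ker:hl,hm,hn,ht,ij,il,im,in,ip,it,iv,jl,jm,jn,jp,jt,jv,lm,ln,lp,lt,mn,mp,mt,mv,np,nt,nv,pt,pv,tv
∂2: piv[bhm,blm,bmt,bnt,him,hip,hiv,hjl,hmn,hmv,hnp,hnt,hnv,hpt,hpv,ijm,ijn,ijv,imn,int,itv,jln,jlp,jmp,jmt,jnp,jnt] rk=27  ker:imv,inv,ipt,ipv,jmn,jmv,jnv,jpt,lnp,mnp,mnt,mnv,mpt,npt,ptv
∂3: piv[hnpt,ijmn,ijmv,ijnv,imnv,iptv,jmnp,jmnt,jmpt,jnpt] rk=10  ker:jmnv,mnpt
b_1=(40−9)−27=4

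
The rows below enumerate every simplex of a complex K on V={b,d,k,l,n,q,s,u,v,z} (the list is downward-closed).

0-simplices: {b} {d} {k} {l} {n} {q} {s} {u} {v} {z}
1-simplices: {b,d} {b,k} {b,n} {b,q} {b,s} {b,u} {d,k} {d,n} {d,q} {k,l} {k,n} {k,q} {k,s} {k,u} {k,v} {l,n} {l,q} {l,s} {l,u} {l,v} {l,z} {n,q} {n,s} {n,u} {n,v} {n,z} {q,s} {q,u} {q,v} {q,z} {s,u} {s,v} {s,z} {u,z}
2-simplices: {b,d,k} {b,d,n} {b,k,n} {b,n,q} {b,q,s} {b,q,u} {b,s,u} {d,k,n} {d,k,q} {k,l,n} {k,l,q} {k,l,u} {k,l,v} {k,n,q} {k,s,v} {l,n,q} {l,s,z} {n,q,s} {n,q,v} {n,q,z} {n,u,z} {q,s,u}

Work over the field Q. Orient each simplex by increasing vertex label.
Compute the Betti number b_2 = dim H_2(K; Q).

n_0=10 n_1=34 n_2=22  [Q]
∂1: piv[bd,bk,bn,bq,bs,bu,kl,kv,lz] rk=9  ker:dk,dn,dq,kn,kq,ks,ku,ln,lq,ls,lu,lv,nq,ns,nu,nv,nz,qs,qu,qv,qz,su,sv,sz,uz
∂2: piv[bdk,bdn,bkn,bnq,bqs,bqu,bsu,dkq,kln,klq,klu,klv,knq,ksv,lsz,nqs,nqv,nqz,nuz] rk=19  ker:dkn,lnq,qsu
b_2=(22−19)−0=3

b_2=3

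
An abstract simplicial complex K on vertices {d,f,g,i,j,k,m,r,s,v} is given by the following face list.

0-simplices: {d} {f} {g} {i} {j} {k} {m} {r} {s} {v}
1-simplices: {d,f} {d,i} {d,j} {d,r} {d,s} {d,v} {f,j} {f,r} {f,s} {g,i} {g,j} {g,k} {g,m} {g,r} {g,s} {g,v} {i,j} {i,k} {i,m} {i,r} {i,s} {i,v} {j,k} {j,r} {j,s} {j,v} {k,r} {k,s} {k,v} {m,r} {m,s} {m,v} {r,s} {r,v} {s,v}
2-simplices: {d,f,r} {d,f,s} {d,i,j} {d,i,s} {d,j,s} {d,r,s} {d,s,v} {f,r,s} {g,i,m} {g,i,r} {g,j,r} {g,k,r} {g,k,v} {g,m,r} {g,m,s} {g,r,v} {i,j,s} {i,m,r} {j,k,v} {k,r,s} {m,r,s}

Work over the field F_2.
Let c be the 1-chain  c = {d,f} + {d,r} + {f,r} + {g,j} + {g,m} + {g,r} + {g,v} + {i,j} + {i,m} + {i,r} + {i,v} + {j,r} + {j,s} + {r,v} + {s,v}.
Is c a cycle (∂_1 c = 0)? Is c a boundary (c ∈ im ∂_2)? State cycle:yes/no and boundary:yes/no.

cycle:yes boundary:no

n_0=10 n_1=35 n_2=21  [Z2]
∂1: piv[df,di,dj,dr,ds,dv,gi,gk,gm] rk=9  ker:fj,fr,fs,gj,gr,gs,gv,ij,ik,im,ir,is,iv,jk,jr,js,jv,kr,ks,kv,mr,ms,mv,rs,rv,sv
∂2: piv[dfr,dfs,dij,dis,djs,drs,dsv,gim,gir,gjr,gkr,gkv,gmr,gms,grv,jkv,krs,mrs] rk=18  ker:frs,ijs,imr
∂1c = 0
c vs im∂2: residual ≠ 0 ⇒ not boundary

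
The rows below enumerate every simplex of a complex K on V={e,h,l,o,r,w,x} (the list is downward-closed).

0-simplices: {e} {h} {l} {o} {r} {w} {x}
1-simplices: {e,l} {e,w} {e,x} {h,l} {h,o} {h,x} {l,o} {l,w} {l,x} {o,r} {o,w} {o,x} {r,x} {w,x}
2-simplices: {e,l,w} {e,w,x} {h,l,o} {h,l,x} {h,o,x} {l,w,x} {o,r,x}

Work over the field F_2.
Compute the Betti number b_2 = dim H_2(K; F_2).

n_0=7 n_1=14 n_2=7  [Z2]
∂1: piv[el,ew,ex,hl,ho,or] rk=6  ker:hx,lo,lw,lx,ow,ox,rx,wx
∂2: piv[elw,ewx,hlo,hlx,hox,lwx,orx] rk=7
b_2=(7−7)−0=0

b_2=0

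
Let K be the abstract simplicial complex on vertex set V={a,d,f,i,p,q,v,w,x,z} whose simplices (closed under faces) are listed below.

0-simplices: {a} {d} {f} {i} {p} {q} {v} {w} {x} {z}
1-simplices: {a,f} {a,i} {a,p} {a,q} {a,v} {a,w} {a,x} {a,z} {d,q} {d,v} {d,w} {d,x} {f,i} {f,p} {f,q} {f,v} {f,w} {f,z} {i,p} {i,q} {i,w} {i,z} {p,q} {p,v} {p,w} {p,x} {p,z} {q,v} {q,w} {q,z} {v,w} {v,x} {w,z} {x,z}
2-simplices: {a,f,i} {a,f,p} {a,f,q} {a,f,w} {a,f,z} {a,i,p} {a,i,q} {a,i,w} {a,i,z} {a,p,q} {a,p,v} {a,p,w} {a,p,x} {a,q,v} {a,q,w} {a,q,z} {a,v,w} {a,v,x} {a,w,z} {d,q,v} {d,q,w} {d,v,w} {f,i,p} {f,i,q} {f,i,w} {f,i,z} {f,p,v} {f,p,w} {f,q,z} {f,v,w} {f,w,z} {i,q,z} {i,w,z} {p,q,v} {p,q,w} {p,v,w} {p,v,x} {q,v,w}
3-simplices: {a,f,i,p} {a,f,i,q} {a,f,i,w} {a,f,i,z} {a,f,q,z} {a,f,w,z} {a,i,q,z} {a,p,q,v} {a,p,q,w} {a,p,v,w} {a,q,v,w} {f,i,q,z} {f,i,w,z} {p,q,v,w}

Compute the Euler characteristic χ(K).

χ(K)=0

n_0=10 n_1=34 n_2=38 n_3=14
χ=+10−34+38−14=0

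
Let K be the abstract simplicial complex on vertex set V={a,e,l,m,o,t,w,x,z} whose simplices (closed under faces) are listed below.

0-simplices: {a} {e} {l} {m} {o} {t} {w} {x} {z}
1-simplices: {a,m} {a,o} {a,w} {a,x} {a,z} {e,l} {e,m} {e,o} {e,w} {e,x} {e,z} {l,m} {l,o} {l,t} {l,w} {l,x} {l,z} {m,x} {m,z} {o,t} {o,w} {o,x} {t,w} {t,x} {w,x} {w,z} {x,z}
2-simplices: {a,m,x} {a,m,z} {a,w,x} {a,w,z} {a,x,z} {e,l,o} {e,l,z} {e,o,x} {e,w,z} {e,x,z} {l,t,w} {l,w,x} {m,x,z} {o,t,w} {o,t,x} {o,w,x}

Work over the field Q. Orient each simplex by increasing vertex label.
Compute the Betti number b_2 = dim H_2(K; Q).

n_0=9 n_1=27 n_2=16  [Q]
∂1: piv[am,ao,aw,ax,az,el,em,lt] rk=8  ker:eo,ew,ex,ez,lm,lo,lw,lx,lz,mx,mz,ot,ow,ox,tw,tx,wx,wz,xz
∂2: piv[amx,amz,awx,awz,axz,elo,elz,eox,ewz,exz,ltw,lwx,otw,otx,owx] rk=15  ker:mxz
b_2=(16−15)−0=1

b_2=1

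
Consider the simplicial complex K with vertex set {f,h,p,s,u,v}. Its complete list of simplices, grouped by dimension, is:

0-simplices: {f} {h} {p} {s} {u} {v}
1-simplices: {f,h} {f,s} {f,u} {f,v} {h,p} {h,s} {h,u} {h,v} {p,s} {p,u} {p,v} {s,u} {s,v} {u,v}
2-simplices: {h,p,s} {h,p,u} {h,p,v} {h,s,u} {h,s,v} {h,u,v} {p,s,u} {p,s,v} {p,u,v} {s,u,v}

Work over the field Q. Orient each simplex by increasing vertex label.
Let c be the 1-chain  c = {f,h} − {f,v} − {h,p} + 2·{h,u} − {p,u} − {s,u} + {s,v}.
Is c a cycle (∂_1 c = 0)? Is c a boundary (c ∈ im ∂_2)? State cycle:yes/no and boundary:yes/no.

n_0=6 n_1=14 n_2=10  [Q]
∂1: piv[fh,fs,fu,fv,hp] rk=5  ker:hs,hu,hv,ps,pu,pv,su,sv,uv
∂2: piv[hps,hpu,hpv,hsu,hsv,huv] rk=6  ker:psu,psv,puv,suv
∂1c = 0
c vs im∂2: residual ≠ 0 ⇒ not boundary

cycle:yes boundary:no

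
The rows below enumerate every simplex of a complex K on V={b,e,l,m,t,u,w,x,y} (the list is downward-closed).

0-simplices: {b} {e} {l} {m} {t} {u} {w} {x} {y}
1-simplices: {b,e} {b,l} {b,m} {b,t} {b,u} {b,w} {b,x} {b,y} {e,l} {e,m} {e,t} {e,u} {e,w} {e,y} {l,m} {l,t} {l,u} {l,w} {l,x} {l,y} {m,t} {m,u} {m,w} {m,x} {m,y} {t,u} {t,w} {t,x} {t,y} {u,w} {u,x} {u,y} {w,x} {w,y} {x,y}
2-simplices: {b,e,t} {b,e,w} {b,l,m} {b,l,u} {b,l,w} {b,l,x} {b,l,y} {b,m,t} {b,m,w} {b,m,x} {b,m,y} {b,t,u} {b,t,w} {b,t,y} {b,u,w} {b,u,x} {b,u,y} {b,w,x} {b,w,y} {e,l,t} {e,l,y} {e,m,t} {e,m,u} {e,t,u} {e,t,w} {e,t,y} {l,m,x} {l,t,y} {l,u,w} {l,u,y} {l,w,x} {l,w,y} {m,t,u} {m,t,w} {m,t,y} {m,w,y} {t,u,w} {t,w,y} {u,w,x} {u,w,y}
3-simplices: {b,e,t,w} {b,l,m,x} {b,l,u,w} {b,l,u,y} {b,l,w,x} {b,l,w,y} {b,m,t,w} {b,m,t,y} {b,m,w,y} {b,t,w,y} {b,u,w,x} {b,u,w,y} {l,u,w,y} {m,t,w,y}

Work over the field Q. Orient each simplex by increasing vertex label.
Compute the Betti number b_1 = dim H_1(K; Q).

n_0=9 n_1=35 n_2=40 n_3=14  [Q]
∂1: piv[be,bl,bm,bt,bu,bw,bx,by] rk=8  ker:el,em,et,eu,ew,ey,lm,lt,lu,lw,lx,ly,mt,mu,mw,mx,my,tu,tw,tx,ty,uw,ux,uy,wx,wy,xy
∂2: piv[bet,bew,blm,blu,blw,blx,bly,bmt,bmw,bmx,bmy,btu,btw,bty,buw,bux,buy,bwx,bwy,elt,ely,emt,emu,etu,ety] rk=25  ker:etw,lmx,lty,luw,luy,lwx,lwy,mtu,mtw,mty,mwy,tuw,twy,uwx,uwy
∂3: piv[betw,blmx,bluw,bluy,blwx,blwy,bmtw,bmty,bmwy,btwy,buwx,buwy] rk=12  ker:luwy,mtwy
b_1=(35−8)−25=2

b_1=2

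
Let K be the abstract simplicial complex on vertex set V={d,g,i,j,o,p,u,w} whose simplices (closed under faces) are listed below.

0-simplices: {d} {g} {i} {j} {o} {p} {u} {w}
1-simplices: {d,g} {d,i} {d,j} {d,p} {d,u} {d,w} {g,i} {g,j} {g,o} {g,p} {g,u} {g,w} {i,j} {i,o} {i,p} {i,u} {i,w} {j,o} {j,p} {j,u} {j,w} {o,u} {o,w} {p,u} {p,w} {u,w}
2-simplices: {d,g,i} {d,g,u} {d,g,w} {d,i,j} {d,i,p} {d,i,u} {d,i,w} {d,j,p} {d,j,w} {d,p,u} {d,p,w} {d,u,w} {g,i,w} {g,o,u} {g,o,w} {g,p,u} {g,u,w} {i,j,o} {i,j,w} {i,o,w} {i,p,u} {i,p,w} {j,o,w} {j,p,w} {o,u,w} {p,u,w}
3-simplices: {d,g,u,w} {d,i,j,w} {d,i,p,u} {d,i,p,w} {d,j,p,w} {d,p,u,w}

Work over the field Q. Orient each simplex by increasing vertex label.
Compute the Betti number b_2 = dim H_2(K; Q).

b_2=3

n_0=8 n_1=26 n_2=26 n_3=6  [Q]
∂1: piv[dg,di,dj,dp,du,dw,go] rk=7  ker:gi,gj,gp,gu,gw,ij,io,ip,iu,iw,jo,jp,ju,jw,ou,ow,pu,pw,uw
∂2: piv[dgi,dgu,dgw,dij,dip,diu,diw,djp,djw,dpu,dpw,duw,gou,gow,gpu,ijo,iow] rk=17  ker:giw,guw,ijw,ipu,ipw,jow,jpw,ouw,puw
∂3: piv[dguw,dijw,dipu,dipw,djpw,dpuw] rk=6
b_2=(26−17)−6=3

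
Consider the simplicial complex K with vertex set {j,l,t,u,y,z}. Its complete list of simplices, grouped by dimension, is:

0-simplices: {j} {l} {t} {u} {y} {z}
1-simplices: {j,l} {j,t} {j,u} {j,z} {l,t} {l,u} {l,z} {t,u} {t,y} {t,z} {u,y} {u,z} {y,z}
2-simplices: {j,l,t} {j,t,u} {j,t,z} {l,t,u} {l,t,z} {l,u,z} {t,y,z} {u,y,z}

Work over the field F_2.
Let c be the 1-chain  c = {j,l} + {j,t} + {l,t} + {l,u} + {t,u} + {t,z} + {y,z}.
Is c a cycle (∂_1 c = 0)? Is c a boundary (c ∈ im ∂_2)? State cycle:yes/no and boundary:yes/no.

n_0=6 n_1=13 n_2=8  [Z2]
∂1: piv[jl,jt,ju,jz,ty] rk=5  ker:lt,lu,lz,tu,tz,uy,uz,yz
∂2: piv[jlt,jtu,jtz,ltu,ltz,luz,tyz,uyz] rk=8
∂1c = {l} + {y}

cycle:no boundary:no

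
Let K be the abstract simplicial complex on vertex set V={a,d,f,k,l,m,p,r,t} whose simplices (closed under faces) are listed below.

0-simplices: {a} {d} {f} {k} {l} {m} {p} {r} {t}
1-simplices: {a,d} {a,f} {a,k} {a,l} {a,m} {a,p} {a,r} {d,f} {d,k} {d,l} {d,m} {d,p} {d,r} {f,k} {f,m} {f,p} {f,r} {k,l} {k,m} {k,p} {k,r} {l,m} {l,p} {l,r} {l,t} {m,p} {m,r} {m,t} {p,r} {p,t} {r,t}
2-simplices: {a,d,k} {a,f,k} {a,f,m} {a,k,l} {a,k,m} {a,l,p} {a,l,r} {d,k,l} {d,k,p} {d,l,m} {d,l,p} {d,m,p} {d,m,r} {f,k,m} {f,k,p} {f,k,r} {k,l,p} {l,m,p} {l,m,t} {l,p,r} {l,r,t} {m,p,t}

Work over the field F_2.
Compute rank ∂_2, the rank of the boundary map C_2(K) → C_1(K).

rank∂_2=19

n_0=9 n_1=31 n_2=22  [Z2]
∂1: piv[ad,af,ak,al,am,ap,ar,lt] rk=8  ker:df,dk,dl,dm,dp,dr,fk,fm,fp,fr,kl,km,kp,kr,lm,lp,lr,mp,mr,mt,pr,pt,rt
∂2: piv[adk,afk,afm,akl,akm,alp,alr,dkl,dkp,dlm,dlp,dmp,dmr,fkp,fkr,lmt,lpr,lrt,mpt] rk=19  ker:fkm,klp,lmp
rk∂_2=19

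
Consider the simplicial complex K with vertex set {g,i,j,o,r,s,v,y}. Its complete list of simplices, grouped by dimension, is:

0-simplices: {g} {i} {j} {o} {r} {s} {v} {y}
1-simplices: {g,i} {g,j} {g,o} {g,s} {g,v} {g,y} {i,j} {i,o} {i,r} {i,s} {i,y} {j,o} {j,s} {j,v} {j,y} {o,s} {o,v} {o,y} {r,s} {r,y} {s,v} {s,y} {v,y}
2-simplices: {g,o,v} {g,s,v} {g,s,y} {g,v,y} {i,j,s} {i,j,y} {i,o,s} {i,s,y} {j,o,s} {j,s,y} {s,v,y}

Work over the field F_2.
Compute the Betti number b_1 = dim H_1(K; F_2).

n_0=8 n_1=23 n_2=11  [Z2]
∂1: piv[gi,gj,go,gs,gv,gy,ir] rk=7  ker:ij,io,is,iy,jo,js,jv,jy,os,ov,oy,rs,ry,sv,sy,vy
∂2: piv[gov,gsv,gsy,gvy,ijs,ijy,ios,isy,jos] rk=9  ker:jsy,svy
b_1=(23−7)−9=7

b_1=7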